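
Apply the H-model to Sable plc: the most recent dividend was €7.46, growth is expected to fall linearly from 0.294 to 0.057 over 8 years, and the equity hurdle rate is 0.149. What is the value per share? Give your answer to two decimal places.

€162.58

H-model: P₀ = D₀[(1+g_L) + H(g_S−g_L)]/(r−g_L), with H = 8/2 = 4.
P₀ = 7.46 × [(1+0.057) + 4×(0.294−0.057)] / (0.149−0.057)
   = 7.46 × 2.0050 / 0.092 = 162.5793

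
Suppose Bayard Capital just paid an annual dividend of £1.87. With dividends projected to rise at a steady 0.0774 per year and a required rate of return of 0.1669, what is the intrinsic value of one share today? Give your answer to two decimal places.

Gordon growth model: P₀ = D₁/(r − g). D₁ = 1.87 × (1 + 0.0774) = 2.0147.
P₀ = 2.0147 / (0.1669 − 0.0774) = 2.0147 / 0.0895 = 22.5110

£22.51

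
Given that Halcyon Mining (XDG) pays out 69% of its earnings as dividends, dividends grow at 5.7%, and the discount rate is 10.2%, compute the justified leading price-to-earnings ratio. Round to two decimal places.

15.33

Justified leading P/E = b/(r−g) = 0.69/(0.102−0.057) = 15.3333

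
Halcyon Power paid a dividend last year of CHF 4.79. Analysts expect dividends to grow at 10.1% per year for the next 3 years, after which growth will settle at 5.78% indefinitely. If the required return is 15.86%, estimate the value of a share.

CHF 56.12

Two-stage DDM. Project D₁…D_3 at 0.101, terminal growth 0.0578, discount at r = 0.1586.
D_1 = 5.2738
D_2 = 5.8064
D_3 = 6.3929
Terminal value at t=3: TV = D_4/(r−g) = 6.7624/(0.1586−0.0578) = 67.0873
P₀ = 5.2738/(1+0.1586)^1 + 5.8064/(1+0.1586)^2 + 6.3929/(1+0.1586)^3 + 67.0873/(1+0.1586)^3 = 56.1240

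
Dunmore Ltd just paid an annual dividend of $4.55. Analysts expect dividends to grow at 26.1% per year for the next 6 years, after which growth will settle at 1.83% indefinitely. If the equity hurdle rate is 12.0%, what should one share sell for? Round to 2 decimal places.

Two-stage DDM. Project D₁…D_6 at 0.261, terminal growth 0.0183, discount at r = 0.12.
D_1 = 5.7376
D_2 = 7.2351
D_3 = 9.1234
D_4 = 11.5046
D_5 = 14.5073
D_6 = 18.2937
Terminal value at t=6: TV = D_7/(r−g) = 18.6285/(0.12−0.0183) = 183.1710
P₀ = 5.7376/(1+0.12)^1 + 7.2351/(1+0.12)^2 + 9.1234/(1+0.12)^3 + 11.5046/(1+0.12)^4 + 14.5073/(1+0.12)^5 + 18.2937/(1+0.12)^6 + 183.1710/(1+0.12)^6 = 134.9959

$135.00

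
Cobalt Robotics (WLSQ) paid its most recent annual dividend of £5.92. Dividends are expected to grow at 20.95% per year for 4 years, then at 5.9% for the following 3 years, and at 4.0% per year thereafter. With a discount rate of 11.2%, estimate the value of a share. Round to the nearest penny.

£155.28

Three-stage DDM. Project D₁…D_7; terminal Gordon value at t=7 with g = 0.04; discount at r = 0.112.
D_1 = 7.1602
D_2 = 8.6603
D_3 = 10.4746
D_4 = 12.6691
D_5 = 13.4166
D_6 = 14.2081
D_7 = 15.0464
TV_7 = 15.6483/(0.112−0.04) = 217.3371
P₀ = Σ Dₜ/(1+r)ᵗ + TV_7/(1+r)^7 = 155.2793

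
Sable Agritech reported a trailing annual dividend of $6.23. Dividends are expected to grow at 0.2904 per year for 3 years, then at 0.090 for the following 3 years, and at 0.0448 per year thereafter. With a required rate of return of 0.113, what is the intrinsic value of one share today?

Three-stage DDM. Project D₁…D_6; terminal Gordon value at t=6 with g = 0.0448; discount at r = 0.113.
D_1 = 8.0392
D_2 = 10.3738
D_3 = 13.3863
D_4 = 14.5911
D_5 = 15.9043
D_6 = 17.3357
TV_6 = 18.1123/(0.113−0.0448) = 265.5763
P₀ = Σ Dₜ/(1+r)ᵗ + TV_6/(1+r)^6 = 192.9531

$192.95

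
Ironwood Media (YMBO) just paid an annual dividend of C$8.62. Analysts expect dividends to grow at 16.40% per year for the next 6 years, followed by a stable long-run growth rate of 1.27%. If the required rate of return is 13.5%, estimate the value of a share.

Two-stage DDM. Project D₁…D_6 at 0.164, terminal growth 0.0127, discount at r = 0.135.
D_1 = 10.0337
D_2 = 11.6792
D_3 = 13.5946
D_4 = 15.8241
D_5 = 18.4193
D_6 = 21.4400
Terminal value at t=6: TV = D_7/(r−g) = 21.7123/(0.135−0.0127) = 177.5332
P₀ = 10.0337/(1+0.135)^1 + 11.6792/(1+0.135)^2 + 13.5946/(1+0.135)^3 + 15.8241/(1+0.135)^4 + 18.4193/(1+0.135)^5 + 21.4400/(1+0.135)^6 + 177.5332/(1+0.135)^6 = 139.5905

C$139.59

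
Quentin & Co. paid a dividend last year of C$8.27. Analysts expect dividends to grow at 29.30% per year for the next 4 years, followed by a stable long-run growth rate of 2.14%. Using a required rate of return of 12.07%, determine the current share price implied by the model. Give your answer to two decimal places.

C$198.63

Two-stage DDM. Project D₁…D_4 at 0.293, terminal growth 0.0214, discount at r = 0.1207.
D_1 = 10.6931
D_2 = 13.8262
D_3 = 17.8773
D_4 = 23.1153
Terminal value at t=4: TV = D_5/(r−g) = 23.6100/(0.1207−0.0214) = 237.7641
P₀ = 10.6931/(1+0.1207)^1 + 13.8262/(1+0.1207)^2 + 17.8773/(1+0.1207)^3 + 23.1153/(1+0.1207)^4 + 237.7641/(1+0.1207)^4 = 198.6304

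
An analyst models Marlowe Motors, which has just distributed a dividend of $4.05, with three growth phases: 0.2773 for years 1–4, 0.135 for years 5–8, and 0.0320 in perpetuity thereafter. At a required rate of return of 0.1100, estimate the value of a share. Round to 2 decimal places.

$156.05

Three-stage DDM. Project D₁…D_8; terminal Gordon value at t=8 with g = 0.032; discount at r = 0.11.
D_1 = 5.1731
D_2 = 6.6076
D_3 = 8.4398
D_4 = 10.7802
D_5 = 12.2355
D_6 = 13.8873
D_7 = 15.7621
D_8 = 17.8900
TV_8 = 18.4625/(0.11−0.032) = 236.6983
P₀ = Σ Dₜ/(1+r)ᵗ + TV_8/(1+r)^8 = 156.0461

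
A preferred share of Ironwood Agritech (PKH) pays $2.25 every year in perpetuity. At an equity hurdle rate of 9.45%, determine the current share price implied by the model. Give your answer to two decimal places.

Zero-growth DDM (perpetuity): P₀ = D/r = 2.25 / 0.0945 = 23.8095

$23.81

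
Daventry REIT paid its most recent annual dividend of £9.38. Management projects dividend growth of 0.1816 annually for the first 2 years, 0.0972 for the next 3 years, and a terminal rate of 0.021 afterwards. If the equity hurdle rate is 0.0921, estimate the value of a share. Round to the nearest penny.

£214.28

Three-stage DDM. Project D₁…D_5; terminal Gordon value at t=5 with g = 0.021; discount at r = 0.0921.
D_1 = 11.0834
D_2 = 13.0962
D_3 = 14.3691
D_4 = 15.7658
D_5 = 17.2982
TV_5 = 17.6615/(0.0921−0.021) = 248.4033
P₀ = Σ Dₜ/(1+r)ᵗ + TV_5/(1+r)^5 = 214.2779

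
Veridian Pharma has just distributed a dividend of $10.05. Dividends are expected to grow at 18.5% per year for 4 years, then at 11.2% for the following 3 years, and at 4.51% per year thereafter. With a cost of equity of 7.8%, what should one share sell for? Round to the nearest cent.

Three-stage DDM. Project D₁…D_7; terminal Gordon value at t=7 with g = 0.0451; discount at r = 0.078.
D_1 = 11.9093
D_2 = 14.1125
D_3 = 16.7233
D_4 = 19.8171
D_5 = 22.0366
D_6 = 24.5047
D_7 = 27.2492
TV_7 = 28.4781/(0.078−0.0451) = 865.5971
P₀ = Σ Dₜ/(1+r)ᵗ + TV_7/(1+r)^7 = 609.7386

$609.74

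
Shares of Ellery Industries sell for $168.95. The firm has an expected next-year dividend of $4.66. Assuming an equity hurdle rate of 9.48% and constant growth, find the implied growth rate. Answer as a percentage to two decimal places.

6.72%

From P₀ = D₁/(r − g), the implied growth is g = r − D₁/P₀.
g = 0.0948 − 4.66/168.95 = 0.0948 − 0.02758 = 0.06722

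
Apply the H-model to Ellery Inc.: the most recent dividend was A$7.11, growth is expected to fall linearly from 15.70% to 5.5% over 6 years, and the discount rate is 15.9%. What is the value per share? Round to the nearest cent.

A$93.05

H-model: P₀ = D₀[(1+g_L) + H(g_S−g_L)]/(r−g_L), with H = 6/2 = 3.
P₀ = 7.11 × [(1+0.055) + 3×(0.157−0.055)] / (0.159−0.055)
   = 7.11 × 1.3610 / 0.104 = 93.0453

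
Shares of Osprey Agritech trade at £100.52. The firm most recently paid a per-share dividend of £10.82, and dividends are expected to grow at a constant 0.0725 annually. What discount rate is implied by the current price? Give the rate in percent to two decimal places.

18.79%

Rearranging the constant-growth DDM: r = D₁/P₀ + g.
D₁ = 10.82 × (1 + 0.0725) = 11.6044.
r = 11.6044 / 100.52 + 0.0725 = 0.11544 + 0.0725 = 0.18794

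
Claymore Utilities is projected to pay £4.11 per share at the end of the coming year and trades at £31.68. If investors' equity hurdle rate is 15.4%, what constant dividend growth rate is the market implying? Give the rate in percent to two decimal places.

From P₀ = D₁/(r − g), the implied growth is g = r − D₁/P₀.
g = 0.154 − 4.11/31.68 = 0.154 − 0.12973 = 0.02427

2.43%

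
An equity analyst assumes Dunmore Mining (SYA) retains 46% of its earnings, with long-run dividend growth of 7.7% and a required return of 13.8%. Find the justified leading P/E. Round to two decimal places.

Payout ratio b = 1 − 0.46 = 0.54.
Justified leading P/E = b/(r−g) = 0.54/(0.138−0.077) = 8.8525

8.85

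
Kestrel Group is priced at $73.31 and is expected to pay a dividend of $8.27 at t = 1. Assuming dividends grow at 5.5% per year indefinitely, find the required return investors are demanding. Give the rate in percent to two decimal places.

16.78%

Rearranging the constant-growth DDM: r = D₁/P₀ + g.
r = 8.2700 / 73.31 + 0.055 = 0.11281 + 0.055 = 0.16781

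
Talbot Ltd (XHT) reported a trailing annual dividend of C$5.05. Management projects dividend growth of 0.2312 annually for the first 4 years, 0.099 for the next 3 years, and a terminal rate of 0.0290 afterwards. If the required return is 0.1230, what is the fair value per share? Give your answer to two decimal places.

C$121.38

Three-stage DDM. Project D₁…D_7; terminal Gordon value at t=7 with g = 0.029; discount at r = 0.123.
D_1 = 6.2176
D_2 = 7.6551
D_3 = 9.4249
D_4 = 11.6039
D_5 = 12.7527
D_6 = 14.0153
D_7 = 15.4028
TV_7 = 15.8495/(0.123−0.029) = 168.6112
P₀ = Σ Dₜ/(1+r)ᵗ + TV_7/(1+r)^7 = 121.3795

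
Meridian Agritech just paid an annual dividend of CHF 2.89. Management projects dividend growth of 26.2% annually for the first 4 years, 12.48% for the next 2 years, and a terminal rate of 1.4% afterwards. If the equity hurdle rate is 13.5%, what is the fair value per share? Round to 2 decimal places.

CHF 60.25

Three-stage DDM. Project D₁…D_6; terminal Gordon value at t=6 with g = 0.014; discount at r = 0.135.
D_1 = 3.6472
D_2 = 4.6027
D_3 = 5.8087
D_4 = 7.3305
D_5 = 8.2454
D_6 = 9.2744
TV_6 = 9.4042/(0.135−0.014) = 77.7210
P₀ = Σ Dₜ/(1+r)ᵗ + TV_6/(1+r)^6 = 60.2470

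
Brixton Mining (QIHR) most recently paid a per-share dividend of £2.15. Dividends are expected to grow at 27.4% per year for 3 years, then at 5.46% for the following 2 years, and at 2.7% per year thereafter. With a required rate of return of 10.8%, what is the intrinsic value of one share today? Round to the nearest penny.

£52.20

Three-stage DDM. Project D₁…D_5; terminal Gordon value at t=5 with g = 0.027; discount at r = 0.108.
D_1 = 2.7391
D_2 = 3.4896
D_3 = 4.4458
D_4 = 4.6885
D_5 = 4.9445
TV_5 = 5.0780/(0.108−0.027) = 62.6914
P₀ = Σ Dₜ/(1+r)ᵗ + TV_5/(1+r)^5 = 52.1959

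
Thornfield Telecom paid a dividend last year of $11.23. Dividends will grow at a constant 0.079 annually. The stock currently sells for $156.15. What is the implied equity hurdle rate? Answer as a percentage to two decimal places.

15.66%

Rearranging the constant-growth DDM: r = D₁/P₀ + g.
D₁ = 11.23 × (1 + 0.079) = 12.1172.
r = 12.1172 / 156.15 + 0.079 = 0.07760 + 0.079 = 0.15660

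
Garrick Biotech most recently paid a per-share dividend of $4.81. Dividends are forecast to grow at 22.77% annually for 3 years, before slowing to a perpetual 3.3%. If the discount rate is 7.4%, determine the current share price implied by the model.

$199.99

Two-stage DDM. Project D₁…D_3 at 0.2277, terminal growth 0.033, discount at r = 0.074.
D_1 = 5.9052
D_2 = 7.2499
D_3 = 8.9007
Terminal value at t=3: TV = D_4/(r−g) = 9.1944/(0.074−0.033) = 224.2530
P₀ = 5.9052/(1+0.074)^1 + 7.2499/(1+0.074)^2 + 8.9007/(1+0.074)^3 + 224.2530/(1+0.074)^3 = 199.9878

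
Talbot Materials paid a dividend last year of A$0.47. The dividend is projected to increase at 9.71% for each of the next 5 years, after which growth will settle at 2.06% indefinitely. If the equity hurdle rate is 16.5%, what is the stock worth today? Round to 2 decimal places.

A$4.43

Two-stage DDM. Project D₁…D_5 at 0.0971, terminal growth 0.0206, discount at r = 0.165.
D_1 = 0.5156
D_2 = 0.5657
D_3 = 0.6206
D_4 = 0.6809
D_5 = 0.7470
Terminal value at t=5: TV = D_6/(r−g) = 0.7624/(0.165−0.0206) = 5.2798
P₀ = 0.5156/(1+0.165)^1 + 0.5657/(1+0.165)^2 + 0.6206/(1+0.165)^3 + 0.6809/(1+0.165)^4 + 0.7470/(1+0.165)^5 + 5.2798/(1+0.165)^5 = 4.4300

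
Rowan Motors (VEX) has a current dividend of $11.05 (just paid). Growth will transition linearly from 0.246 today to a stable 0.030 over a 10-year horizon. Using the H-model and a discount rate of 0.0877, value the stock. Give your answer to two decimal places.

H-model: P₀ = D₀[(1+g_L) + H(g_S−g_L)]/(r−g_L), with H = 10/2 = 5.
P₀ = 11.05 × [(1+0.03) + 5×(0.246−0.03)] / (0.0877−0.03)
   = 11.05 × 2.1100 / 0.0577 = 404.0815

$404.08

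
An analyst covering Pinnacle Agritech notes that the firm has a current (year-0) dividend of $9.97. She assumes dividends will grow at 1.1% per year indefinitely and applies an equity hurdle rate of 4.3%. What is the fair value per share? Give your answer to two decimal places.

$314.99

Gordon growth model: P₀ = D₁/(r − g). D₁ = 9.97 × (1 + 0.011) = 10.0797.
P₀ = 10.0797 / (0.043 − 0.011) = 10.0797 / 0.032 = 314.9897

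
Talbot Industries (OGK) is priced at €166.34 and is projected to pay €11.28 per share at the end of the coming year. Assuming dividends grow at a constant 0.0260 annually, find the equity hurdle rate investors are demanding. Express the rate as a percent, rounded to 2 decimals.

Rearranging the constant-growth DDM: r = D₁/P₀ + g.
r = 11.2800 / 166.34 + 0.026 = 0.06781 + 0.026 = 0.09381

9.38%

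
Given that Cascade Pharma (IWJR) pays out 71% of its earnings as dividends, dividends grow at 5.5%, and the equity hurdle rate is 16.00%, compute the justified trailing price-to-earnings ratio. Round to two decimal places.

Justified trailing P/E = b(1+g)/(r−g) = 0.71×(1+0.055)/(0.16−0.055) = 7.1338

7.13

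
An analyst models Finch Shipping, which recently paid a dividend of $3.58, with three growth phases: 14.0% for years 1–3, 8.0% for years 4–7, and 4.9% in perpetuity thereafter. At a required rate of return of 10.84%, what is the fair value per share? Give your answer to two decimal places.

$87.97

Three-stage DDM. Project D₁…D_7; terminal Gordon value at t=7 with g = 0.049; discount at r = 0.1084.
D_1 = 4.0812
D_2 = 4.6526
D_3 = 5.3039
D_4 = 5.7282
D_5 = 6.1865
D_6 = 6.6814
D_7 = 7.2159
TV_7 = 7.5695/(0.1084−0.049) = 127.4329
P₀ = Σ Dₜ/(1+r)ᵗ + TV_7/(1+r)^7 = 87.9734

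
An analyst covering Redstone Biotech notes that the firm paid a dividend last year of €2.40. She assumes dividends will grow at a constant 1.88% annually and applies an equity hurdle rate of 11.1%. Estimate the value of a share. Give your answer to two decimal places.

Gordon growth model: P₀ = D₁/(r − g). D₁ = 2.40 × (1 + 0.0188) = 2.4451.
P₀ = 2.4451 / (0.111 − 0.0188) = 2.4451 / 0.0922 = 26.5197

€26.52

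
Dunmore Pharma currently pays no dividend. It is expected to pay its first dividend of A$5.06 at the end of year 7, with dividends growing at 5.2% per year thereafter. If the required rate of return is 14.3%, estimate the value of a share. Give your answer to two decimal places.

A$24.94

Deferred-dividend DDM. At t=6 the remaining stream is a growing perpetuity with first payment D_7 = 5.06.
V_6 = D_7/(r−g) = 5.06/(0.143−0.052) = 55.6044
P₀ = V_6/(1+r)^6 = 55.6044/(1+0.143)^6 = 24.9363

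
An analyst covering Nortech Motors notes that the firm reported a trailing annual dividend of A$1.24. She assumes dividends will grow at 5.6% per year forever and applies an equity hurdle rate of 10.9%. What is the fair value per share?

A$24.71

Gordon growth model: P₀ = D₁/(r − g). D₁ = 1.24 × (1 + 0.056) = 1.3094.
P₀ = 1.3094 / (0.109 − 0.056) = 1.3094 / 0.053 = 24.7064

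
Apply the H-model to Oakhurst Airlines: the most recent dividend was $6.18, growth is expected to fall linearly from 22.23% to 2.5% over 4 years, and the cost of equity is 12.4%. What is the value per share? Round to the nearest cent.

$88.62

H-model: P₀ = D₀[(1+g_L) + H(g_S−g_L)]/(r−g_L), with H = 4/2 = 2.
P₀ = 6.18 × [(1+0.025) + 2×(0.2223−0.025)] / (0.124−0.025)
   = 6.18 × 1.4196 / 0.099 = 88.6175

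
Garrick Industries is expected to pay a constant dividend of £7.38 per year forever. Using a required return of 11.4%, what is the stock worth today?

Zero-growth DDM (perpetuity): P₀ = D/r = 7.38 / 0.114 = 64.7368

£64.74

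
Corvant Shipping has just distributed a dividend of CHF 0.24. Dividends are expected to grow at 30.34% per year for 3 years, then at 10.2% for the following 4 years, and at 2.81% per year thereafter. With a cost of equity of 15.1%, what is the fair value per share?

CHF 4.63

Three-stage DDM. Project D₁…D_7; terminal Gordon value at t=7 with g = 0.0281; discount at r = 0.151.
D_1 = 0.3128
D_2 = 0.4077
D_3 = 0.5314
D_4 = 0.5856
D_5 = 0.6454
D_6 = 0.7112
D_7 = 0.7837
TV_7 = 0.8058/(0.151−0.0281) = 6.5562
P₀ = Σ Dₜ/(1+r)ᵗ + TV_7/(1+r)^7 = 4.6297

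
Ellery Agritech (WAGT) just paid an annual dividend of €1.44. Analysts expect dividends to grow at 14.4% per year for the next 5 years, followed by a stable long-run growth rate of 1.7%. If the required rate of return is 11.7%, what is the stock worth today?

€24.24

Two-stage DDM. Project D₁…D_5 at 0.144, terminal growth 0.017, discount at r = 0.117.
D_1 = 1.6474
D_2 = 1.8846
D_3 = 2.1560
D_4 = 2.4664
D_5 = 2.8216
Terminal value at t=5: TV = D_6/(r−g) = 2.8695/(0.117−0.017) = 28.6955
P₀ = 1.6474/(1+0.117)^1 + 1.8846/(1+0.117)^2 + 2.1560/(1+0.117)^3 + 2.4664/(1+0.117)^4 + 2.8216/(1+0.117)^5 + 28.6955/(1+0.117)^5 = 24.2417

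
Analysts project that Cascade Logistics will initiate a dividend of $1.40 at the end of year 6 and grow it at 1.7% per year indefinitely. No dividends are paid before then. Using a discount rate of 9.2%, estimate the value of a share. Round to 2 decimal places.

$12.02

Deferred-dividend DDM. At t=5 the remaining stream is a growing perpetuity with first payment D_6 = 1.40.
V_5 = D_6/(r−g) = 1.40/(0.092−0.017) = 18.6667
P₀ = V_5/(1+r)^5 = 18.6667/(1+0.092)^5 = 12.0214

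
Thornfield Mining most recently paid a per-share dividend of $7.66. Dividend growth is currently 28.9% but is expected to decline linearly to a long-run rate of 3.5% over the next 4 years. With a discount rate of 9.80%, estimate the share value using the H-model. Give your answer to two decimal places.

H-model: P₀ = D₀[(1+g_L) + H(g_S−g_L)]/(r−g_L), with H = 4/2 = 2.
P₀ = 7.66 × [(1+0.035) + 2×(0.289−0.035)] / (0.098−0.035)
   = 7.66 × 1.5430 / 0.063 = 187.6092

$187.61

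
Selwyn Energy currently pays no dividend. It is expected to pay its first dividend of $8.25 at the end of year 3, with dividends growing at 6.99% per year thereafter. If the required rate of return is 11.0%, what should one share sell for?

Deferred-dividend DDM. At t=2 the remaining stream is a growing perpetuity with first payment D_3 = 8.25.
V_2 = D_3/(r−g) = 8.25/(0.11−0.0699) = 205.7357
P₀ = V_2/(1+r)^2 = 205.7357/(1+0.11)^2 = 166.9797

$166.98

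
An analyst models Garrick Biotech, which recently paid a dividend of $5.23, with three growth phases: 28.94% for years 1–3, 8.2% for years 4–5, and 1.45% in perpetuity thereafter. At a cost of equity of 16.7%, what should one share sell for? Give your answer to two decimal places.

$72.16

Three-stage DDM. Project D₁…D_5; terminal Gordon value at t=5 with g = 0.0145; discount at r = 0.167.
D_1 = 6.7436
D_2 = 8.6951
D_3 = 11.2115
D_4 = 12.1309
D_5 = 13.1256
TV_5 = 13.3159/(0.167−0.0145) = 87.3175
P₀ = Σ Dₜ/(1+r)ᵗ + TV_5/(1+r)^5 = 72.1630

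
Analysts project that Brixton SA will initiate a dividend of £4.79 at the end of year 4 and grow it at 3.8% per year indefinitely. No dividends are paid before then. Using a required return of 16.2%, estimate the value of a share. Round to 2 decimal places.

Deferred-dividend DDM. At t=3 the remaining stream is a growing perpetuity with first payment D_4 = 4.79.
V_3 = D_4/(r−g) = 4.79/(0.162−0.038) = 38.6290
P₀ = V_3/(1+r)^3 = 38.6290/(1+0.162)^3 = 24.6204

£24.62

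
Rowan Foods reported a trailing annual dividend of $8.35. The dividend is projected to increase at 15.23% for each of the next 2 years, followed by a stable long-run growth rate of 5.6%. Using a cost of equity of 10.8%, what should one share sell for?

Two-stage DDM. Project D₁…D_2 at 0.1523, terminal growth 0.056, discount at r = 0.108.
D_1 = 9.6217
D_2 = 11.0871
Terminal value at t=2: TV = D_3/(r−g) = 11.7080/(0.108−0.056) = 225.1532
P₀ = 9.6217/(1+0.108)^1 + 11.0871/(1+0.108)^2 + 225.1532/(1+0.108)^2 = 201.1146

$201.11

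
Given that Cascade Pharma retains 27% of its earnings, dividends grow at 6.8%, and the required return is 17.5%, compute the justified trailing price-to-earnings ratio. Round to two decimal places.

7.29

Payout ratio b = 1 − 0.27 = 0.73.
Justified trailing P/E = b(1+g)/(r−g) = 0.73×(1+0.068)/(0.175−0.068) = 7.2864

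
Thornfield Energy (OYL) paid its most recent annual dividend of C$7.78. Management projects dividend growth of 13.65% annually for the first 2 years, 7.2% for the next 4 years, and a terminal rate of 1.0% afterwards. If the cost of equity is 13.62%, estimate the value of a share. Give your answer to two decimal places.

Three-stage DDM. Project D₁…D_6; terminal Gordon value at t=6 with g = 0.01; discount at r = 0.1362.
D_1 = 8.8420
D_2 = 10.0489
D_3 = 10.7724
D_4 = 11.5480
D_5 = 12.3795
D_6 = 13.2708
TV_6 = 13.4035/(0.1362−0.01) = 106.2086
P₀ = Σ Dₜ/(1+r)ᵗ + TV_6/(1+r)^6 = 91.9122

C$91.91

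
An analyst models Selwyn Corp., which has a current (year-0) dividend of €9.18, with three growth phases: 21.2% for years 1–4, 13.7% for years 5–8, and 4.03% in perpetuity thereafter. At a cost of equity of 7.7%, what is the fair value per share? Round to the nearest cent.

€635.72

Three-stage DDM. Project D₁…D_8; terminal Gordon value at t=8 with g = 0.0403; discount at r = 0.077.
D_1 = 11.1262
D_2 = 13.4849
D_3 = 16.3437
D_4 = 19.8086
D_5 = 22.5223
D_6 = 25.6079
D_7 = 29.1162
D_8 = 33.1051
TV_8 = 34.4392/(0.077−0.0403) = 938.3990
P₀ = Σ Dₜ/(1+r)ᵗ + TV_8/(1+r)^8 = 635.7215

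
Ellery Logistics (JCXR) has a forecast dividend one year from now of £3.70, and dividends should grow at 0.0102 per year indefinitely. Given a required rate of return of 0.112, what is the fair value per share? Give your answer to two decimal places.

Gordon growth model: P₀ = D₁/(r − g), with D₁ = 3.70 given directly.
P₀ = 3.7000 / (0.112 − 0.0102) = 3.7000 / 0.1018 = 36.3458

£36.35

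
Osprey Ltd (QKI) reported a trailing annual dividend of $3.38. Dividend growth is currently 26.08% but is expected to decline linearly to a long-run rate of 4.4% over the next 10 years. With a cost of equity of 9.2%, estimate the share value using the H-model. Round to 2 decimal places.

H-model: P₀ = D₀[(1+g_L) + H(g_S−g_L)]/(r−g_L), with H = 10/2 = 5.
P₀ = 3.38 × [(1+0.044) + 5×(0.2608−0.044)] / (0.092−0.044)
   = 3.38 × 2.1280 / 0.048 = 149.8467

$149.85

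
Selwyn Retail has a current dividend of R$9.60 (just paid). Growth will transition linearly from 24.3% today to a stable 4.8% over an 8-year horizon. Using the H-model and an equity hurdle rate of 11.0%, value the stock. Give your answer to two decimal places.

H-model: P₀ = D₀[(1+g_L) + H(g_S−g_L)]/(r−g_L), with H = 8/2 = 4.
P₀ = 9.60 × [(1+0.048) + 4×(0.243−0.048)] / (0.11−0.048)
   = 9.60 × 1.8280 / 0.062 = 283.0452

R$283.05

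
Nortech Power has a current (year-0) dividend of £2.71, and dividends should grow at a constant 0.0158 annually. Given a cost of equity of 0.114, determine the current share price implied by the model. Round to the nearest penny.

Gordon growth model: P₀ = D₁/(r − g). D₁ = 2.71 × (1 + 0.0158) = 2.7528.
P₀ = 2.7528 / (0.114 − 0.0158) = 2.7528 / 0.0982 = 28.0328

£28.03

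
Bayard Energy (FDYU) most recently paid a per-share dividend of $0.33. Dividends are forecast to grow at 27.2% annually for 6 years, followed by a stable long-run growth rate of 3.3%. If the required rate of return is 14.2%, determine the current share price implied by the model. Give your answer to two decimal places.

Two-stage DDM. Project D₁…D_6 at 0.272, terminal growth 0.033, discount at r = 0.142.
D_1 = 0.4198
D_2 = 0.5339
D_3 = 0.6792
D_4 = 0.8639
D_5 = 1.0989
D_6 = 1.3978
Terminal value at t=6: TV = D_7/(r−g) = 1.4439/(0.142−0.033) = 13.2468
P₀ = 0.4198/(1+0.142)^1 + 0.5339/(1+0.142)^2 + 0.6792/(1+0.142)^3 + 0.8639/(1+0.142)^4 + 1.0989/(1+0.142)^5 + 1.3978/(1+0.142)^6 + 13.2468/(1+0.142)^6 = 8.9087

$8.91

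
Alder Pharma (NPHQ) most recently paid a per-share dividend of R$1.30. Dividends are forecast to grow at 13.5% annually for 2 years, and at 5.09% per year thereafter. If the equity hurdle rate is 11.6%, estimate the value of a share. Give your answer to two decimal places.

R$24.37

Two-stage DDM. Project D₁…D_2 at 0.135, terminal growth 0.0509, discount at r = 0.116.
D_1 = 1.4755
D_2 = 1.6747
Terminal value at t=2: TV = D_3/(r−g) = 1.7599/(0.116−0.0509) = 27.0343
P₀ = 1.4755/(1+0.116)^1 + 1.6747/(1+0.116)^2 + 27.0343/(1+0.116)^2 = 24.3731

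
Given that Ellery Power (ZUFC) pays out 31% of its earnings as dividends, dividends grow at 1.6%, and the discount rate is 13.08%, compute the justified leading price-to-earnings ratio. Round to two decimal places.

2.70

Justified leading P/E = b/(r−g) = 0.31/(0.1308−0.016) = 2.7003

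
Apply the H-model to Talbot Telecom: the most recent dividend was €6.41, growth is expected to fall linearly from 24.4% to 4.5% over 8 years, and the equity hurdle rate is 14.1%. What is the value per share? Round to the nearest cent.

H-model: P₀ = D₀[(1+g_L) + H(g_S−g_L)]/(r−g_L), with H = 8/2 = 4.
P₀ = 6.41 × [(1+0.045) + 4×(0.244−0.045)] / (0.141−0.045)
   = 6.41 × 1.8410 / 0.096 = 122.9251

€122.93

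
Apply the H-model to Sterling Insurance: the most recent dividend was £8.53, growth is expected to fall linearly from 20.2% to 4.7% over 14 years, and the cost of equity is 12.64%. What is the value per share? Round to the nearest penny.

H-model: P₀ = D₀[(1+g_L) + H(g_S−g_L)]/(r−g_L), with H = 14/2 = 7.
P₀ = 8.53 × [(1+0.047) + 7×(0.202−0.047)] / (0.1264−0.047)
   = 8.53 × 2.1320 / 0.0794 = 229.0423

£229.04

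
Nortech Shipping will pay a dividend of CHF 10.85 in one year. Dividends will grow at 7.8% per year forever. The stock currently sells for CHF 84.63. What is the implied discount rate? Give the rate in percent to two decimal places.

20.62%

Rearranging the constant-growth DDM: r = D₁/P₀ + g.
r = 10.8500 / 84.63 + 0.078 = 0.12821 + 0.078 = 0.20621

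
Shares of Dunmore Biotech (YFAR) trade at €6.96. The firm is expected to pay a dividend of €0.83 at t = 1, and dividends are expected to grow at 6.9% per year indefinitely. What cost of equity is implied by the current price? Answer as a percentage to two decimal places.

18.83%

Rearranging the constant-growth DDM: r = D₁/P₀ + g.
r = 0.8300 / 6.96 + 0.069 = 0.11925 + 0.069 = 0.18825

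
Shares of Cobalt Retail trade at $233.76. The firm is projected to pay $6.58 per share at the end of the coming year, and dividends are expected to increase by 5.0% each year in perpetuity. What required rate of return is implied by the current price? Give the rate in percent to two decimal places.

Rearranging the constant-growth DDM: r = D₁/P₀ + g.
r = 6.5800 / 233.76 + 0.05 = 0.02815 + 0.05 = 0.07815

7.81%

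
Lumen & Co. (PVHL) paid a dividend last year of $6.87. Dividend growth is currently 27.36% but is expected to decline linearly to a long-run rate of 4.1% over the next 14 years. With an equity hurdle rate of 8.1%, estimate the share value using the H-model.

H-model: P₀ = D₀[(1+g_L) + H(g_S−g_L)]/(r−g_L), with H = 14/2 = 7.
P₀ = 6.87 × [(1+0.041) + 7×(0.2736−0.041)] / (0.081−0.041)
   = 6.87 × 2.6692 / 0.04 = 458.4351

$458.44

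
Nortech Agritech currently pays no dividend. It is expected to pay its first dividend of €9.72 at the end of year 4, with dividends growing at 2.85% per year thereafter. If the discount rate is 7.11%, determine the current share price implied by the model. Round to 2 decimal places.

Deferred-dividend DDM. At t=3 the remaining stream is a growing perpetuity with first payment D_4 = 9.72.
V_3 = D_4/(r−g) = 9.72/(0.0711−0.0285) = 228.1690
P₀ = V_3/(1+r)^3 = 228.1690/(1+0.0711)^3 = 185.6806

€185.68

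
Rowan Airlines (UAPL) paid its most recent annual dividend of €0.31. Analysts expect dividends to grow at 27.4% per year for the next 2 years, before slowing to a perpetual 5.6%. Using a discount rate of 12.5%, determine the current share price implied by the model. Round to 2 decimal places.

Two-stage DDM. Project D₁…D_2 at 0.274, terminal growth 0.056, discount at r = 0.125.
D_1 = 0.3949
D_2 = 0.5032
Terminal value at t=2: TV = D_3/(r−g) = 0.5313/(0.125−0.056) = 7.7004
P₀ = 0.3949/(1+0.125)^1 + 0.5032/(1+0.125)^2 + 7.7004/(1+0.125)^2 = 6.8329

€6.83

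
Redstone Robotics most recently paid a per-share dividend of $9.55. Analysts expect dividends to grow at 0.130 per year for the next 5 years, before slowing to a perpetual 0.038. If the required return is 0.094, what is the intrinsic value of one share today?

Two-stage DDM. Project D₁…D_5 at 0.13, terminal growth 0.038, discount at r = 0.094.
D_1 = 10.7915
D_2 = 12.1944
D_3 = 13.7797
D_4 = 15.5710
D_5 = 17.5953
Terminal value at t=5: TV = D_6/(r−g) = 18.2639/(0.094−0.038) = 326.1406
P₀ = 10.7915/(1+0.094)^1 + 12.1944/(1+0.094)^2 + 13.7797/(1+0.094)^3 + 15.5710/(1+0.094)^4 + 17.5953/(1+0.094)^5 + 326.1406/(1+0.094)^5 = 260.7980

$260.80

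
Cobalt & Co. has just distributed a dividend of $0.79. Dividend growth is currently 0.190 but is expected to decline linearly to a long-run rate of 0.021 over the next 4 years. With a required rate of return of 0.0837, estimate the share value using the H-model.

$17.12

H-model: P₀ = D₀[(1+g_L) + H(g_S−g_L)]/(r−g_L), with H = 4/2 = 2.
P₀ = 0.79 × [(1+0.021) + 2×(0.19−0.021)] / (0.0837−0.021)
   = 0.79 × 1.3590 / 0.0627 = 17.1230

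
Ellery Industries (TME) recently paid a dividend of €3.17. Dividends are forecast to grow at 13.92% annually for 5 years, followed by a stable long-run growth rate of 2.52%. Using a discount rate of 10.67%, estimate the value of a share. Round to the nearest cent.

Two-stage DDM. Project D₁…D_5 at 0.1392, terminal growth 0.0252, discount at r = 0.1067.
D_1 = 3.6113
D_2 = 4.1140
D_3 = 4.6866
D_4 = 5.3390
D_5 = 6.0822
Terminal value at t=5: TV = D_6/(r−g) = 6.2354/(0.1067−0.0252) = 76.5086
P₀ = 3.6113/(1+0.1067)^1 + 4.1140/(1+0.1067)^2 + 4.6866/(1+0.1067)^3 + 5.3390/(1+0.1067)^4 + 6.0822/(1+0.1067)^5 + 76.5086/(1+0.1067)^5 = 63.3874

€63.39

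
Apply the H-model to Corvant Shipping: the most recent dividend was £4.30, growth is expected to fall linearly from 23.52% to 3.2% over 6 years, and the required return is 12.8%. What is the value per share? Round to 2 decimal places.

H-model: P₀ = D₀[(1+g_L) + H(g_S−g_L)]/(r−g_L), with H = 6/2 = 3.
P₀ = 4.30 × [(1+0.032) + 3×(0.2352−0.032)] / (0.128−0.032)
   = 4.30 × 1.6416 / 0.096 = 73.5300

£73.53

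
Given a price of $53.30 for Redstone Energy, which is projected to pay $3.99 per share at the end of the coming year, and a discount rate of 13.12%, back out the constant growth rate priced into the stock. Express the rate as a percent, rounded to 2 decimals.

From P₀ = D₁/(r − g), the implied growth is g = r − D₁/P₀.
g = 0.1312 − 3.99/53.30 = 0.1312 − 0.07486 = 0.05634

5.63%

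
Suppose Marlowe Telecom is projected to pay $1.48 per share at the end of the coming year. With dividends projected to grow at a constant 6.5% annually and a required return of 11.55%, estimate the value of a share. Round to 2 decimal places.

$29.31

Gordon growth model: P₀ = D₁/(r − g), with D₁ = 1.48 given directly.
P₀ = 1.4800 / (0.1155 − 0.065) = 1.4800 / 0.0505 = 29.3069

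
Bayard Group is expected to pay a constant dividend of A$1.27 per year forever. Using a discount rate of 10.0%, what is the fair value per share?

Zero-growth DDM (perpetuity): P₀ = D/r = 1.27 / 0.1 = 12.7000

A$12.70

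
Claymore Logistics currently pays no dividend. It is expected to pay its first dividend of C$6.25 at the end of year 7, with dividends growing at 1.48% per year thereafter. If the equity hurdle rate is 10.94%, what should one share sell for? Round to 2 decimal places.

C$35.44

Deferred-dividend DDM. At t=6 the remaining stream is a growing perpetuity with first payment D_7 = 6.25.
V_6 = D_7/(r−g) = 6.25/(0.1094−0.0148) = 66.0677
P₀ = V_6/(1+r)^6 = 66.0677/(1+0.1094)^6 = 35.4372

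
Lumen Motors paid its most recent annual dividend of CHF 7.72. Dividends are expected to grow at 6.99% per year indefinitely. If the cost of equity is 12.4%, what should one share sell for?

Gordon growth model: P₀ = D₁/(r − g). D₁ = 7.72 × (1 + 0.0699) = 8.2596.
P₀ = 8.2596 / (0.124 − 0.0699) = 8.2596 / 0.0541 = 152.6733

CHF 152.67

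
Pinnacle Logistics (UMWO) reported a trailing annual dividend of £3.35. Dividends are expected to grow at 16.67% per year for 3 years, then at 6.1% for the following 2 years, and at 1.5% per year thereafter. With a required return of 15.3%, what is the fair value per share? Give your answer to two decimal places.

Three-stage DDM. Project D₁…D_5; terminal Gordon value at t=5 with g = 0.015; discount at r = 0.153.
D_1 = 3.9084
D_2 = 4.5600
D_3 = 5.3201
D_4 = 5.6447
D_5 = 5.9890
TV_5 = 6.0788/(0.153−0.015) = 44.0494
P₀ = Σ Dₜ/(1+r)ᵗ + TV_5/(1+r)^5 = 38.0406

£38.04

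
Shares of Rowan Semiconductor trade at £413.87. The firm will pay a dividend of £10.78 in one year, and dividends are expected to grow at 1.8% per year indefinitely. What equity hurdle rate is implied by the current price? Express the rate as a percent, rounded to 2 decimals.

4.40%

Rearranging the constant-growth DDM: r = D₁/P₀ + g.
r = 10.7800 / 413.87 + 0.018 = 0.02605 + 0.018 = 0.04405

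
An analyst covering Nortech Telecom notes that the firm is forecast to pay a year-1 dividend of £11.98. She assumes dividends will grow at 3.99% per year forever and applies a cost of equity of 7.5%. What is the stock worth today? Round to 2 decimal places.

£341.31

Gordon growth model: P₀ = D₁/(r − g), with D₁ = 11.98 given directly.
P₀ = 11.9800 / (0.075 − 0.0399) = 11.9800 / 0.0351 = 341.3105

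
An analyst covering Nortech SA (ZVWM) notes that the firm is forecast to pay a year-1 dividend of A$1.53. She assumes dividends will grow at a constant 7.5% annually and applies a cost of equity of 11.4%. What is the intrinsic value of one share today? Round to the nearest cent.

A$39.23

Gordon growth model: P₀ = D₁/(r − g), with D₁ = 1.53 given directly.
P₀ = 1.5300 / (0.114 − 0.075) = 1.5300 / 0.039 = 39.2308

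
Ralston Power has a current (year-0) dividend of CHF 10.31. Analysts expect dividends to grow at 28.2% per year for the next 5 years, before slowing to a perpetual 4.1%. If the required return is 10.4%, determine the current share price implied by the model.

CHF 442.26

Two-stage DDM. Project D₁…D_5 at 0.282, terminal growth 0.041, discount at r = 0.104.
D_1 = 13.2174
D_2 = 16.9447
D_3 = 21.7231
D_4 = 27.8491
D_5 = 35.7025
Terminal value at t=5: TV = D_6/(r−g) = 37.1663/(0.104−0.041) = 589.9415
P₀ = 13.2174/(1+0.104)^1 + 16.9447/(1+0.104)^2 + 21.7231/(1+0.104)^3 + 27.8491/(1+0.104)^4 + 35.7025/(1+0.104)^5 + 589.9415/(1+0.104)^5 = 442.2551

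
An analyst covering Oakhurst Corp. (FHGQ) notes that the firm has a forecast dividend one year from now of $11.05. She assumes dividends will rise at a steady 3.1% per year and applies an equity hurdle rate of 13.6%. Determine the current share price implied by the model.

$105.24

Gordon growth model: P₀ = D₁/(r − g), with D₁ = 11.05 given directly.
P₀ = 11.0500 / (0.136 − 0.031) = 11.0500 / 0.105 = 105.2381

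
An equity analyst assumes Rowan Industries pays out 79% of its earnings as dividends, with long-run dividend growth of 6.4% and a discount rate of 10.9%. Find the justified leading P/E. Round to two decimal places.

Justified leading P/E = b/(r−g) = 0.79/(0.109−0.064) = 17.5556

17.56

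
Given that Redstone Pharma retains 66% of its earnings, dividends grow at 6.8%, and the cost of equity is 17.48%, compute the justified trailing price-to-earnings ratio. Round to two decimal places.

Payout ratio b = 1 − 0.66 = 0.34.
Justified trailing P/E = b(1+g)/(r−g) = 0.34×(1+0.068)/(0.1748−0.068) = 3.4000

3.40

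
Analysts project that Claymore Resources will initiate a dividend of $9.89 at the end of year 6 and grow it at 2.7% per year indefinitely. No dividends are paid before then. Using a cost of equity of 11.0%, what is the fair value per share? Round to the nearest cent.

Deferred-dividend DDM. At t=5 the remaining stream is a growing perpetuity with first payment D_6 = 9.89.
V_5 = D_6/(r−g) = 9.89/(0.11−0.027) = 119.1566
P₀ = V_5/(1+r)^5 = 119.1566/(1+0.11)^5 = 70.7137

$70.71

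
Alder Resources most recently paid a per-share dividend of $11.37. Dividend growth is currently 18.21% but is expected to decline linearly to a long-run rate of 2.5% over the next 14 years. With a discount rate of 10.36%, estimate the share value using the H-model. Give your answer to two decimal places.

$307.35

H-model: P₀ = D₀[(1+g_L) + H(g_S−g_L)]/(r−g_L), with H = 14/2 = 7.
P₀ = 11.37 × [(1+0.025) + 7×(0.1821−0.025)] / (0.1036−0.025)
   = 11.37 × 2.1247 / 0.0786 = 307.3516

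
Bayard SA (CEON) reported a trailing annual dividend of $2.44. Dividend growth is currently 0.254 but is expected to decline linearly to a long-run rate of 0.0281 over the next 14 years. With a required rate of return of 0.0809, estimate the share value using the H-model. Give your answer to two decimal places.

$120.59

H-model: P₀ = D₀[(1+g_L) + H(g_S−g_L)]/(r−g_L), with H = 14/2 = 7.
P₀ = 2.44 × [(1+0.0281) + 7×(0.254−0.0281)] / (0.0809−0.0281)
   = 2.44 × 2.6094 / 0.0528 = 120.5859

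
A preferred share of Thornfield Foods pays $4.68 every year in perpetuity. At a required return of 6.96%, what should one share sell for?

$67.24

Zero-growth DDM (perpetuity): P₀ = D/r = 4.68 / 0.0696 = 67.2414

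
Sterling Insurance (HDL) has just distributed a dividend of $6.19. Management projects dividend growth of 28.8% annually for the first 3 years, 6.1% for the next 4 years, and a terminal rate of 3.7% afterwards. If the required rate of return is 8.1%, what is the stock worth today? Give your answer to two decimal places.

Three-stage DDM. Project D₁…D_7; terminal Gordon value at t=7 with g = 0.037; discount at r = 0.081.
D_1 = 7.9727
D_2 = 10.2689
D_3 = 13.2263
D_4 = 14.0331
D_5 = 14.8891
D_6 = 15.7974
D_7 = 16.7610
TV_7 = 17.3812/(0.081−0.037) = 395.0262
P₀ = Σ Dₜ/(1+r)ᵗ + TV_7/(1+r)^7 = 295.6186

$295.62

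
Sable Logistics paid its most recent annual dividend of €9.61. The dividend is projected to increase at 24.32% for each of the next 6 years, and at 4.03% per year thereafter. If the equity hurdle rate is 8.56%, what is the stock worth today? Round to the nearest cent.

Two-stage DDM. Project D₁…D_6 at 0.2432, terminal growth 0.0403, discount at r = 0.0856.
D_1 = 11.9472
D_2 = 14.8527
D_3 = 18.4649
D_4 = 22.9555
D_5 = 28.5383
D_6 = 35.4788
Terminal value at t=6: TV = D_7/(r−g) = 36.9086/(0.0856−0.0403) = 814.7602
P₀ = 11.9472/(1+0.0856)^1 + 14.8527/(1+0.0856)^2 + 18.4649/(1+0.0856)^3 + 22.9555/(1+0.0856)^4 + 28.5383/(1+0.0856)^5 + 35.4788/(1+0.0856)^6 + 814.7602/(1+0.0856)^6 = 592.9187

€592.92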